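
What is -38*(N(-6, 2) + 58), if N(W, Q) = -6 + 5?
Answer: -2166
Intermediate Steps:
N(W, Q) = -1
-38*(N(-6, 2) + 58) = -38*(-1 + 58) = -38*57 = -2166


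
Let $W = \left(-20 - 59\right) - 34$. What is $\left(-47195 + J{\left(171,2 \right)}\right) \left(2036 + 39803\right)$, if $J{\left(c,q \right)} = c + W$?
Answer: $-1972164943$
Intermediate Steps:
$W = -113$ ($W = -79 - 34 = -113$)
$J{\left(c,q \right)} = -113 + c$ ($J{\left(c,q \right)} = c - 113 = -113 + c$)
$\left(-47195 + J{\left(171,2 \right)}\right) \left(2036 + 39803\right) = \left(-47195 + \left(-113 + 171\right)\right) \left(2036 + 39803\right) = \left(-47195 + 58\right) 41839 = \left(-47137\right) 41839 = -1972164943$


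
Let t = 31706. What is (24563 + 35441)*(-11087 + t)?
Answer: 1237222476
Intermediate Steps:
(24563 + 35441)*(-11087 + t) = (24563 + 35441)*(-11087 + 31706) = 60004*20619 = 1237222476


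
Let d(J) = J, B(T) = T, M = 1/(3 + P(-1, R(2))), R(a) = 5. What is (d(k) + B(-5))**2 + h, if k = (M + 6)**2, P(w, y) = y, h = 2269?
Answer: 13624385/4096 ≈ 3326.3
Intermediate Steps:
M = 1/8 (M = 1/(3 + 5) = 1/8 ≈ 0.12500)
k = 2401/64 (k = (1/8 + 6)**2 = (49/8)**2 = 2401/64 ≈ 37.516)
(d(k) + B(-5))**2 + h = (2401/64 - 5)**2 + 2269 = (2081/64)**2 + 2269 = 4330561/4096 + 2269 = 13624385/4096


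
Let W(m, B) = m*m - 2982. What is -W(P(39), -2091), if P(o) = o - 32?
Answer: 2933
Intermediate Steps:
P(o) = -32 + o
W(m, B) = -2982 + m² (W(m, B) = m² - 2982 = -2982 + m²)
-W(P(39), -2091) = -(-2982 + (-32 + 39)²) = -(-2982 + 7²) = -(-2982 + 49) = -1*(-2933) = 2933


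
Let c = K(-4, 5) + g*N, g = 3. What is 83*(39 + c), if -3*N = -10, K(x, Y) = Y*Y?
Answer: 6142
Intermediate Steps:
K(x, Y) = Y²
N = 10/3 (N = -⅓*(-10) = 10/3 ≈ 3.3333)
c = 35 (c = 5² + 3*(10/3) = 25 + 10 = 35)
83*(39 + c) = 83*(39 + 35) = 83*74 = 6142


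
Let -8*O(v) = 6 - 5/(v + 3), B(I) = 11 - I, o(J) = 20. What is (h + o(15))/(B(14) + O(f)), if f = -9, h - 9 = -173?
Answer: 6912/185 ≈ 37.362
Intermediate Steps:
h = -164 (h = 9 - 173 = -164)
O(v) = -¾ + 5/(8*(3 + v)) (O(v) = -(6 - 5/(v + 3))/8 = -(6 - 5/(3 + v))/8 = -¾ + 5/(8*(3 + v)))
(h + o(15))/(B(14) + O(f)) = (-164 + 20)/((11 - 1*14) + (-13 - 6*(-9))/(8*(3 - 9))) = -144/((11 - 14) + (⅛)*(-13 + 54)/(-6)) = -144/(-3 + (⅛)*(-⅙)*41) = -144/(-3 - 41/48) = -144/(-185/48) = -144*(-48/185) = 6912/185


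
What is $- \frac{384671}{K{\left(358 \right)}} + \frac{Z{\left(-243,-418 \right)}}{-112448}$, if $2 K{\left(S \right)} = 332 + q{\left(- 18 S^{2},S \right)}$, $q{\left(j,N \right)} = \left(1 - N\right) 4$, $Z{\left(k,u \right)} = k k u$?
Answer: $\frac{7097685593}{7702688} \approx 921.46$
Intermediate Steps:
$Z{\left(k,u \right)} = u k^{2}$ ($Z{\left(k,u \right)} = k^{2} u = u k^{2}$)
$q{\left(j,N \right)} = 4 - 4 N$
$K{\left(S \right)} = 168 - 2 S$ ($K{\left(S \right)} = \frac{332 - \left(-4 + 4 S\right)}{2} = \frac{336 - 4 S}{2} = 168 - 2 S$)
$- \frac{384671}{K{\left(358 \right)}} + \frac{Z{\left(-243,-418 \right)}}{-112448} = - \frac{384671}{168 - 716} + \frac{\left(-418\right) \left(-243\right)^{2}}{-112448} = - \frac{384671}{168 - 716} + \left(-418\right) 59049 \left(- \frac{1}{112448}\right) = - \frac{384671}{-548} - - \frac{12341241}{56224} = \left(-384671\right) \left(- \frac{1}{548}\right) + \frac{12341241}{56224} = \frac{384671}{548} + \frac{12341241}{56224} = \frac{7097685593}{7702688}$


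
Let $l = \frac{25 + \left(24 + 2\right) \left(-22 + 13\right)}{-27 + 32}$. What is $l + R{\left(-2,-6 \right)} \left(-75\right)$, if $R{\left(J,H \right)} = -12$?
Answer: $\frac{4291}{5} \approx 858.2$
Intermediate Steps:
$l = - \frac{209}{5}$ ($l = \frac{25 + 26 \left(-9\right)}{5} = \left(25 - 234\right) \frac{1}{5} = \left(-209\right) \frac{1}{5} = - \frac{209}{5} \approx -41.8$)
$l + R{\left(-2,-6 \right)} \left(-75\right) = - \frac{209}{5} - -900 = - \frac{209}{5} + 900 = \frac{4291}{5}$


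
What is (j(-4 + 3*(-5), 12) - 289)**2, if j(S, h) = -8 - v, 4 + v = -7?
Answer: 81796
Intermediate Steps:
v = -11 (v = -4 - 7 = -11)
j(S, h) = 3 (j(S, h) = -8 - 1*(-11) = -8 + 11 = 3)
(j(-4 + 3*(-5), 12) - 289)**2 = (3 - 289)**2 = (-286)**2 = 81796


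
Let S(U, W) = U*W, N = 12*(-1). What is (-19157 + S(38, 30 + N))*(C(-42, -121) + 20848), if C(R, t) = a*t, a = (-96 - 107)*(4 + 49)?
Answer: -24433996951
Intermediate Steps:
N = -12
a = -10759 (a = -203*53 = -10759)
C(R, t) = -10759*t
(-19157 + S(38, 30 + N))*(C(-42, -121) + 20848) = (-19157 + 38*(30 - 12))*(-10759*(-121) + 20848) = (-19157 + 38*18)*(1301839 + 20848) = (-19157 + 684)*1322687 = -18473*1322687 = -24433996951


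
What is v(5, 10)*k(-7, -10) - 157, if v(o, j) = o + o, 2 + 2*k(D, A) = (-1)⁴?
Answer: -162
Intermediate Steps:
k(D, A) = -½ (k(D, A) = -1 + (½)*(-1)⁴ = -1 + (½)*1 = -1 + ½ = -½)
v(o, j) = 2*o
v(5, 10)*k(-7, -10) - 157 = (2*5)*(-½) - 157 = 10*(-½) - 157 = -5 - 157 = -162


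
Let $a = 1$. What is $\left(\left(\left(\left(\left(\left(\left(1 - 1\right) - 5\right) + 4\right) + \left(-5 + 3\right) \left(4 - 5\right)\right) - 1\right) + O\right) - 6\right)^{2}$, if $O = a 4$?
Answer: $4$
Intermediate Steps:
$O = 4$ ($O = 1 \cdot 4 = 4$)
$\left(\left(\left(\left(\left(\left(\left(1 - 1\right) - 5\right) + 4\right) + \left(-5 + 3\right) \left(4 - 5\right)\right) - 1\right) + O\right) - 6\right)^{2} = \left(\left(\left(\left(\left(\left(\left(1 - 1\right) - 5\right) + 4\right) + \left(-5 + 3\right) \left(4 - 5\right)\right) - 1\right) + 4\right) - 6\right)^{2} = \left(\left(\left(\left(\left(\left(0 - 5\right) + 4\right) - -2\right) - 1\right) + 4\right) - 6\right)^{2} = \left(\left(\left(\left(\left(-5 + 4\right) + 2\right) - 1\right) + 4\right) - 6\right)^{2} = \left(\left(\left(\left(-1 + 2\right) - 1\right) + 4\right) - 6\right)^{2} = \left(\left(\left(1 - 1\right) + 4\right) - 6\right)^{2} = \left(\left(0 + 4\right) - 6\right)^{2} = \left(4 - 6\right)^{2} = \left(-2\right)^{2} = 4$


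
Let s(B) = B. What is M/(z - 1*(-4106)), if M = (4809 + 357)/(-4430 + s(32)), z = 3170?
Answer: -861/5333308 ≈ -0.00016144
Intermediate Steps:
M = -861/733 (M = (4809 + 357)/(-4430 + 32) = 5166/(-4398) = 5166*(-1/4398) = -861/733 ≈ -1.1746)
M/(z - 1*(-4106)) = -861/(733*(3170 - 1*(-4106))) = -861/(733*(3170 + 4106)) = -861/733/7276 = -861/733*1/7276 = -861/5333308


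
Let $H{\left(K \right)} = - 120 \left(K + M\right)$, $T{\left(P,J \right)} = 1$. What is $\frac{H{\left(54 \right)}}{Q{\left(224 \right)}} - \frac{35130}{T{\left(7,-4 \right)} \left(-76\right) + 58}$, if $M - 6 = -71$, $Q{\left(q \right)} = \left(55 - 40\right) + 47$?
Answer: $\frac{183485}{93} \approx 1973.0$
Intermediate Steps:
$Q{\left(q \right)} = 62$ ($Q{\left(q \right)} = 15 + 47 = 62$)
$M = -65$ ($M = 6 - 71 = -65$)
$H{\left(K \right)} = 7800 - 120 K$ ($H{\left(K \right)} = - 120 \left(K - 65\right) = - 120 \left(-65 + K\right) = 7800 - 120 K$)
$\frac{H{\left(54 \right)}}{Q{\left(224 \right)}} - \frac{35130}{T{\left(7,-4 \right)} \left(-76\right) + 58} = \frac{7800 - 6480}{62} - \frac{35130}{1 \left(-76\right) + 58} = \left(7800 - 6480\right) \frac{1}{62} - \frac{35130}{-76 + 58} = 1320 \cdot \frac{1}{62} - \frac{35130}{-18} = \frac{660}{31} - - \frac{5855}{3} = \frac{660}{31} + \frac{5855}{3} = \frac{183485}{93}$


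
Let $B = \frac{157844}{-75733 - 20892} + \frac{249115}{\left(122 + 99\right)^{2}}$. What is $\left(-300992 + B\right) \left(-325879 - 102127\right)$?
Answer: $\frac{607958397822882935574}{4719261625} \approx 1.2882 \cdot 10^{11}$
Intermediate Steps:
$B = \frac{16361478071}{4719261625}$ ($B = \frac{157844}{-96625} + \frac{249115}{221^{2}} = 157844 \left(- \frac{1}{96625}\right) + \frac{249115}{48841} = - \frac{157844}{96625} + 249115 \cdot \frac{1}{48841} = - \frac{157844}{96625} + \frac{249115}{48841} = \frac{16361478071}{4719261625} \approx 3.467$)
$\left(-300992 + B\right) \left(-325879 - 102127\right) = \left(-300992 + \frac{16361478071}{4719261625}\right) \left(-325879 - 102127\right) = \left(- \frac{1420443633553929}{4719261625}\right) \left(-428006\right) = \frac{607958397822882935574}{4719261625}$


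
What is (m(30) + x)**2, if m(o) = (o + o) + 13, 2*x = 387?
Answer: 284089/4 ≈ 71022.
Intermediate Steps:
x = 387/2 (x = (1/2)*387 = 387/2 ≈ 193.50)
m(o) = 13 + 2*o (m(o) = 2*o + 13 = 13 + 2*o)
(m(30) + x)**2 = ((13 + 2*30) + 387/2)**2 = ((13 + 60) + 387/2)**2 = (73 + 387/2)**2 = (533/2)**2 = 284089/4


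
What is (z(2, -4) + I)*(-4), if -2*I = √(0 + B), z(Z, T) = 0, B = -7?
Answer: 2*I*√7 ≈ 5.2915*I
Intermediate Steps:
I = -I*√7/2 (I = -√(0 - 7)/2 = -I*√7/2 ≈ -1.3229*I)
(z(2, -4) + I)*(-4) = (0 - I*√7/2)*(-4) = -I*√7/2*(-4) = 2*I*√7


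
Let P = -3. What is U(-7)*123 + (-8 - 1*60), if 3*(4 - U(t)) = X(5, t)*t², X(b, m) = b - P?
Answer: -15648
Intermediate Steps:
X(b, m) = 3 + b (X(b, m) = b - 1*(-3) = b + 3 = 3 + b)
U(t) = 4 - 8*t²/3 (U(t) = 4 - (3 + 5)*t²/3 = 4 - 8*t²/3)
U(-7)*123 + (-8 - 1*60) = (4 - 8/3*(-7)²)*123 + (-8 - 1*60) = (4 - 8/3*49)*123 + (-8 - 60) = (4 - 392/3)*123 - 68 = -380/3*123 - 68 = -15580 - 68 = -15648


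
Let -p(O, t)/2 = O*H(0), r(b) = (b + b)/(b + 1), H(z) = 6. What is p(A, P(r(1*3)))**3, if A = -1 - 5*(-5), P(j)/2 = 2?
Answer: -23887872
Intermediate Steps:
r(b) = 2*b/(1 + b) (r(b) = (2*b)/(1 + b) = 2*b/(1 + b))
P(j) = 4 (P(j) = 2*2 = 4)
A = 24 (A = -1 + 25 = 24)
p(O, t) = -12*O (p(O, t) = -2*O*6 = -12*O)
p(A, P(r(1*3)))**3 = (-12*24)**3 = (-288)**3 = -23887872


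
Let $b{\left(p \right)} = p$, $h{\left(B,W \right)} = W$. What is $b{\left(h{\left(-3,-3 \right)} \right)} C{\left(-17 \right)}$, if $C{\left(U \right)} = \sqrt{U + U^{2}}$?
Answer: $- 12 \sqrt{17} \approx -49.477$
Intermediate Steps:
$b{\left(h{\left(-3,-3 \right)} \right)} C{\left(-17 \right)} = - 3 \sqrt{- 17 \left(1 - 17\right)} = - 3 \sqrt{\left(-17\right) \left(-16\right)} = - 3 \sqrt{272} = - 3 \cdot 4 \sqrt{17} = - 12 \sqrt{17}$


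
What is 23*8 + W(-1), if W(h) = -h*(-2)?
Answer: 182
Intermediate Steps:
W(h) = 2*h
23*8 + W(-1) = 23*8 + 2*(-1) = 184 - 2 = 182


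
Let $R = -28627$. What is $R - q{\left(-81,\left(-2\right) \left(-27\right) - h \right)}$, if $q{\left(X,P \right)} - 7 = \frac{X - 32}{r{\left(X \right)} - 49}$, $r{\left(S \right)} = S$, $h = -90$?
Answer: $- \frac{3722533}{130} \approx -28635.0$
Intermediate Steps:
$q{\left(X,P \right)} = 7 + \frac{-32 + X}{-49 + X}$ ($q{\left(X,P \right)} = 7 + \frac{X - 32}{X - 49} = 7 + \frac{-32 + X}{-49 + X}$)
$R - q{\left(-81,\left(-2\right) \left(-27\right) - h \right)} = -28627 - \frac{-375 + 8 \left(-81\right)}{-49 - 81} = -28627 - \frac{-375 - 648}{-130} = -28627 - \left(- \frac{1}{130}\right) \left(-1023\right) = -28627 - \frac{1023}{130} = - \frac{3722533}{130}$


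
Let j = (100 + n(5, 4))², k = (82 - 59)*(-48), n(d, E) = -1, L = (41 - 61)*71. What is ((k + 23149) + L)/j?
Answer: 625/297 ≈ 2.1044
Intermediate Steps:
L = -1420 (L = -20*71 = -1420)
k = -1104 (k = 23*(-48) = -1104)
j = 9801 (j = (100 - 1)² = 99² = 9801)
((k + 23149) + L)/j = ((-1104 + 23149) - 1420)/9801 = (22045 - 1420)*(1/9801) = 20625*(1/9801) = 625/297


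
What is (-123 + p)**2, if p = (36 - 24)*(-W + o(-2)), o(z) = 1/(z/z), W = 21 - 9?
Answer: 65025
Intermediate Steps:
W = 12
o(z) = 1 (o(z) = 1/1 = 1)
p = -132 (p = (36 - 24)*(-1*12 + 1) = 12*(-12 + 1) = 12*(-11) = -132)
(-123 + p)**2 = (-123 - 132)**2 = (-255)**2 = 65025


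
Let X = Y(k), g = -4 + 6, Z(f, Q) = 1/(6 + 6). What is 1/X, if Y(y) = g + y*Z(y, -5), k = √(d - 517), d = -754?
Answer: 288/1847 - 12*I*√1271/1847 ≈ 0.15593 - 0.23163*I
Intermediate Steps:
Z(f, Q) = 1/12
g = 2
k = I*√1271 (k = √(-754 - 517) = √(-1271) = I*√1271 ≈ 35.651*I)
Y(y) = 2 + y/12 (Y(y) = 2 + y*(1/12) = 2 + y/12)
X = 2 + I*√1271/12 (X = 2 + (I*√1271)/12 = 2 + I*√1271/12 ≈ 2.0 + 2.9709*I)
1/X = 1/(2 + I*√1271/12)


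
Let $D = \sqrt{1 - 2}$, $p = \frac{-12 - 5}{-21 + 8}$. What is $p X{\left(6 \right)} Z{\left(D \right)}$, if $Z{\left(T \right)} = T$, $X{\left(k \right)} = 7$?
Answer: $\frac{119 i}{13} \approx 9.1538 i$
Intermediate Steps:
$p = \frac{17}{13}$ ($p = - \frac{17}{-13} = \left(-17\right) \left(- \frac{1}{13}\right) = \frac{17}{13} \approx 1.3077$)
$D = i$ ($D = \sqrt{-1} = i \approx 1.0 i$)
$p X{\left(6 \right)} Z{\left(D \right)} = \frac{17}{13} \cdot 7 i = \frac{119 i}{13}$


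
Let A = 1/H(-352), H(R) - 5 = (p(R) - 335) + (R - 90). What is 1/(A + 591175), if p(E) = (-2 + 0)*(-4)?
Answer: 764/451657699 ≈ 1.6915e-6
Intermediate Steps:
p(E) = 8 (p(E) = -2*(-4) = 8)
H(R) = -412 + R (H(R) = 5 + ((8 - 335) + (R - 90)) = 5 + (-327 + (-90 + R)) = 5 + (-417 + R) = -412 + R)
A = -1/764 (A = 1/(-412 - 352) = 1/(-764) = -1/764 ≈ -0.0013089)
1/(A + 591175) = 1/(-1/764 + 591175) = 1/(451657699/764) = 764/451657699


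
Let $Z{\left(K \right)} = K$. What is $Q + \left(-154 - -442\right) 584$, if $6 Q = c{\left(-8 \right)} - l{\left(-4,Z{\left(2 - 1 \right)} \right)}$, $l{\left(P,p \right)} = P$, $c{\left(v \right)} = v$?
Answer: $\frac{504574}{3} \approx 1.6819 \cdot 10^{5}$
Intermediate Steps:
$Q = - \frac{2}{3}$ ($Q = \frac{-8 - -4}{6} = \frac{-8 + 4}{6} = \frac{1}{6} \left(-4\right) = - \frac{2}{3} \approx -0.66667$)
$Q + \left(-154 - -442\right) 584 = - \frac{2}{3} + \left(-154 - -442\right) 584 = - \frac{2}{3} + \left(-154 + 442\right) 584 = - \frac{2}{3} + 288 \cdot 584 = - \frac{2}{3} + 168192 = \frac{504574}{3}$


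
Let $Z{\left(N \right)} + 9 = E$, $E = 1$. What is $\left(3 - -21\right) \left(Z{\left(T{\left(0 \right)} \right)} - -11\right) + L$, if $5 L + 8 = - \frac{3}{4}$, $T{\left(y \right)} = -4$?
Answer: $\frac{281}{4} \approx 70.25$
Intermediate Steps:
$L = - \frac{7}{4}$ ($L = - \frac{8}{5} + \frac{\left(-3\right) \frac{1}{4}}{5} = - \frac{8}{5} + \frac{1}{5} \left(- \frac{3}{4}\right) = - \frac{8}{5} - \frac{3}{20} = - \frac{7}{4} \approx -1.75$)
$Z{\left(N \right)} = -8$ ($Z{\left(N \right)} = -9 + 1 = -8$)
$\left(3 - -21\right) \left(Z{\left(T{\left(0 \right)} \right)} - -11\right) + L = \left(3 - -21\right) \left(-8 - -11\right) - \frac{7}{4} = \left(3 + 21\right) \left(-8 + 11\right) - \frac{7}{4} = 24 \cdot 3 - \frac{7}{4} = 72 - \frac{7}{4} = \frac{281}{4}$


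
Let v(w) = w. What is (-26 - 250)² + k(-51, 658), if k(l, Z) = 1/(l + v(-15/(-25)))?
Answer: 19196347/252 ≈ 76176.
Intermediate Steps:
k(l, Z) = 1/(⅗ + l) (k(l, Z) = 1/(l - 15/(-25)) = 1/(l - 15*(-1/25)) = 1/(l + ⅗) = 1/(⅗ + l))
(-26 - 250)² + k(-51, 658) = (-26 - 250)² + 5/(3 + 5*(-51)) = (-276)² + 5/(3 - 255) = 76176 + 5/(-252) = 76176 + 5*(-1/252) = 76176 - 5/252 = 19196347/252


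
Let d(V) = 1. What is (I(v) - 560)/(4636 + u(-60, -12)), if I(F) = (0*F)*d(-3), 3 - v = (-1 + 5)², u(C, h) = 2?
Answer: -280/2319 ≈ -0.12074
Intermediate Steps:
v = -13 (v = 3 - (-1 + 5)² = 3 - 1*4² = 3 - 1*16 = 3 - 16 = -13)
I(F) = 0 (I(F) = (0*F)*1 = 0*1 = 0)
(I(v) - 560)/(4636 + u(-60, -12)) = (0 - 560)/(4636 + 2) = -560/4638 = -560*1/4638 = -280/2319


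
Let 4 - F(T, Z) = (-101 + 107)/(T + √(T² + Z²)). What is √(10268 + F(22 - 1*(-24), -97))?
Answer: √(472506 + 51360*√461)/√(46 + 5*√461) ≈ 101.35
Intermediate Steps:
F(T, Z) = 4 - 6/(T + √(T² + Z²)) (F(T, Z) = 4 - (-101 + 107)/(T + √(T² + Z²)) = 4 - 6/(T + √(T² + Z²)))
√(10268 + F(22 - 1*(-24), -97)) = √(10268 + 2*(-3 + 2*(22 - 1*(-24)) + 2*√((22 - 1*(-24))² + (-97)²))/((22 - 1*(-24)) + √((22 - 1*(-24))² + (-97)²))) = √(10268 + 2*(-3 + 2*(22 + 24) + 2*√((22 + 24)² + 9409))/((22 + 24) + √((22 + 24)² + 9409))) = √(10268 + 2*(-3 + 2*46 + 2*√(46² + 9409))/(46 + √(46² + 9409))) = √(10268 + 2*(-3 + 92 + 2*√(2116 + 9409))/(46 + √(2116 + 9409))) = √(10268 + 2*(-3 + 92 + 2*√11525)/(46 + √11525)) = √(10268 + 2*(-3 + 92 + 2*(5*√461))/(46 + 5*√461)) = √(10268 + 2*(-3 + 92 + 10*√461)/(46 + 5*√461)) = √(10268 + 2*(89 + 10*√461)/(46 + 5*√461))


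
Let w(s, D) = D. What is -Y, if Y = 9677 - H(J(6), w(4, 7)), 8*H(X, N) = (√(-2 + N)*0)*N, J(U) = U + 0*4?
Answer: -9677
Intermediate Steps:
J(U) = U (J(U) = U + 0 = U)
H(X, N) = 0 (H(X, N) = ((√(-2 + N)*0)*N)/8 = (0*N)/8 = (⅛)*0 = 0)
Y = 9677 (Y = 9677 - 1*0 = 9677 + 0 = 9677)
-Y = -1*9677 = -9677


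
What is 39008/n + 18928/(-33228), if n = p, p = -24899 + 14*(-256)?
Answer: -35293924/18200637 ≈ -1.9392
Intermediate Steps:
p = -28483 (p = -24899 - 3584 = -28483)
n = -28483
39008/n + 18928/(-33228) = 39008/(-28483) + 18928/(-33228) = 39008*(-1/28483) + 18928*(-1/33228) = -39008/28483 - 364/639 = -35293924/18200637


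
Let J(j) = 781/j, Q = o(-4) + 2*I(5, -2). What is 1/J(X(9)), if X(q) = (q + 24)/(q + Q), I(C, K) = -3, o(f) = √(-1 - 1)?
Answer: 9/781 - 3*I*√2/781 ≈ 0.011524 - 0.0054323*I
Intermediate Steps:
o(f) = I*√2 (o(f) = √(-2) = I*√2)
Q = -6 + I*√2 (Q = I*√2 + 2*(-3) = I*√2 - 6 = -6 + I*√2 ≈ -6.0 + 1.4142*I)
X(q) = (24 + q)/(-6 + q + I*√2) (X(q) = (q + 24)/(q + (-6 + I*√2)) = (24 + q)/(-6 + q + I*√2))
1/J(X(9)) = 1/(781/(((24 + 9)/(-6 + 9 + I*√2)))) = 1/(781/((33/(3 + I*√2)))) = 1/(781*(1/11 + I*√2/33)) = 1/(71 + 71*I*√2/3)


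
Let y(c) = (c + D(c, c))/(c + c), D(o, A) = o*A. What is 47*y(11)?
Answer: 282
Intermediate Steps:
D(o, A) = A*o
y(c) = (c + c²)/(2*c) (y(c) = (c + c*c)/(c + c) = (c + c²)/((2*c)) = (c + c²)*(1/(2*c)) = (c + c²)/(2*c))
47*y(11) = 47*(½ + (½)*11) = 47*(½ + 11/2) = 47*6 = 282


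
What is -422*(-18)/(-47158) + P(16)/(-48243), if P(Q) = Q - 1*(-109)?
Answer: -186174289/1137521697 ≈ -0.16367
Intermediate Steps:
P(Q) = 109 + Q (P(Q) = Q + 109 = 109 + Q)
-422*(-18)/(-47158) + P(16)/(-48243) = -422*(-18)/(-47158) + (109 + 16)/(-48243) = 7596*(-1/47158) + 125*(-1/48243) = -3798/23579 - 125/48243 = -186174289/1137521697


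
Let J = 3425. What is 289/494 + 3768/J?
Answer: 2851217/1691950 ≈ 1.6852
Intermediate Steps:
289/494 + 3768/J = 289/494 + 3768/3425 = 2851217/1691950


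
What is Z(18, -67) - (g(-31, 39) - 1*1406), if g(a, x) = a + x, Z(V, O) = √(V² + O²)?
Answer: 1398 + √4813 ≈ 1467.4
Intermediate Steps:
Z(V, O) = √(O² + V²)
Z(18, -67) - (g(-31, 39) - 1*1406) = √((-67)² + 18²) - ((-31 + 39) - 1*1406) = √(4489 + 324) - (8 - 1406) = √4813 - 1*(-1398) = √4813 + 1398 = 1398 + √4813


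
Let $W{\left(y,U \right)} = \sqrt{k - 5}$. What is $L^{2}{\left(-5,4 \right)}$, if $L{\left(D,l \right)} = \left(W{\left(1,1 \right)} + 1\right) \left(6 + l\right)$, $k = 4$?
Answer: $200 i \approx 200.0 i$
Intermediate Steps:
$W{\left(y,U \right)} = i$ ($W{\left(y,U \right)} = \sqrt{4 - 5} = \sqrt{-1} = i$)
$L{\left(D,l \right)} = \left(1 + i\right) \left(6 + l\right)$ ($L{\left(D,l \right)} = \left(i + 1\right) \left(6 + l\right) = \left(1 + i\right) \left(6 + l\right)$)
$L^{2}{\left(-5,4 \right)} = \left(6 + 4 + 6 i + i 4\right)^{2} = \left(6 + 4 + 6 i + 4 i\right)^{2} = \left(10 + 10 i\right)^{2}$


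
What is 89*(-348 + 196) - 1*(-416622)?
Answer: 403094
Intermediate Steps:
89*(-348 + 196) - 1*(-416622) = 89*(-152) + 416622 = -13528 + 416622 = 403094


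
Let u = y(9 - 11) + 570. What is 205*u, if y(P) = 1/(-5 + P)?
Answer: 817745/7 ≈ 1.1682e+5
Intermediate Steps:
u = 3989/7 (u = 1/(-5 + (9 - 11)) + 570 = 1/(-5 - 2) + 570 = 1/(-7) + 570 = -1/7 + 570 = 3989/7 ≈ 569.86)
205*u = 205*(3989/7) = 817745/7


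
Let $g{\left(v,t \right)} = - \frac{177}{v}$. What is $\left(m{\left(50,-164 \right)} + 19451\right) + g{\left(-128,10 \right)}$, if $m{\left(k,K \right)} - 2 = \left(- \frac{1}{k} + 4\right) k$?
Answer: $\frac{2515633}{128} \approx 19653.0$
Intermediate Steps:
$m{\left(k,K \right)} = 2 + k \left(4 - \frac{1}{k}\right)$ ($m{\left(k,K \right)} = 2 + \left(- \frac{1}{k} + 4\right) k = 2 + \left(4 - \frac{1}{k}\right) k = 2 + k \left(4 - \frac{1}{k}\right)$)
$\left(m{\left(50,-164 \right)} + 19451\right) + g{\left(-128,10 \right)} = \left(\left(1 + 4 \cdot 50\right) + 19451\right) - \frac{177}{-128} = \left(\left(1 + 200\right) + 19451\right) - - \frac{177}{128} = \left(201 + 19451\right) + \frac{177}{128} = 19652 + \frac{177}{128} = \frac{2515633}{128}$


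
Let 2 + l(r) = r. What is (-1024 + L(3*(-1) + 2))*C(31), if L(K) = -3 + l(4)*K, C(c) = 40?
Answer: -41160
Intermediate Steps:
l(r) = -2 + r
L(K) = -3 + 2*K (L(K) = -3 + (-2 + 4)*K = -3 + 2*K)
(-1024 + L(3*(-1) + 2))*C(31) = (-1024 + (-3 + 2*(3*(-1) + 2)))*40 = (-1024 + (-3 + 2*(-3 + 2)))*40 = (-1024 + (-3 + 2*(-1)))*40 = (-1024 + (-3 - 2))*40 = (-1024 - 5)*40 = -1029*40 = -41160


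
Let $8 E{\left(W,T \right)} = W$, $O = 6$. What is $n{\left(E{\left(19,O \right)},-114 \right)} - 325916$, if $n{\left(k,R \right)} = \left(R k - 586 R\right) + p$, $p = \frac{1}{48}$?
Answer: $- \frac{12450371}{48} \approx -2.5938 \cdot 10^{5}$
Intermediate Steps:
$p = \frac{1}{48} \approx 0.020833$
$E{\left(W,T \right)} = \frac{W}{8}$
$n{\left(k,R \right)} = \frac{1}{48} - 586 R + R k$ ($n{\left(k,R \right)} = \left(R k - 586 R\right) + \frac{1}{48} = \left(- 586 R + R k\right) + \frac{1}{48} = \frac{1}{48} - 586 R + R k$)
$n{\left(E{\left(19,O \right)},-114 \right)} - 325916 = \left(\frac{1}{48} - -66804 - 114 \cdot \frac{1}{8} \cdot 19\right) - 325916 = \left(\frac{1}{48} + 66804 - \frac{1083}{4}\right) - 325916 = \frac{3193597}{48} - 325916 = - \frac{12450371}{48}$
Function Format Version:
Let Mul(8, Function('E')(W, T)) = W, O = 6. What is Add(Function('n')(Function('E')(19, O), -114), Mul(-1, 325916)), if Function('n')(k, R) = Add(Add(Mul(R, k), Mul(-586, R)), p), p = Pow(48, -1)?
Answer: Rational(-12450371, 48) ≈ -2.5938e+5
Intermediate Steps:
p = Rational(1, 48) ≈ 0.020833
Function('E')(W, T) = Mul(Rational(1, 8), W)
Function('n')(k, R) = Add(Rational(1, 48), Mul(-586, R), Mul(R, k)) (Function('n')(k, R) = Add(Add(Mul(R, k), Mul(-586, R)), Rational(1, 48)) = Add(Add(Mul(-586, R), Mul(R, k)), Rational(1, 48)) = Add(Rational(1, 48), Mul(-586, R), Mul(R, k)))
Add(Function('n')(Function('E')(19, O), -114), Mul(-1, 325916)) = Add(Add(Rational(1, 48), Mul(-586, -114), Mul(-114, Mul(Rational(1, 8), 19))), Mul(-1, 325916)) = Add(Add(Rational(1, 48), 66804, Mul(-114, Rational(19, 8))), -325916) = Add(Add(Rational(1, 48), 66804, Rational(-1083, 4)), -325916) = Add(Rational(3193597, 48), -325916) = Rational(-12450371, 48)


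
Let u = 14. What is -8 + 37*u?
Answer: 510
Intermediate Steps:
-8 + 37*u = -8 + 37*14 = -8 + 518 = 510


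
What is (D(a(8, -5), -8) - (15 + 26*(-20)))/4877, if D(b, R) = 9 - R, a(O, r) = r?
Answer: 522/4877 ≈ 0.10703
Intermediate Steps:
(D(a(8, -5), -8) - (15 + 26*(-20)))/4877 = ((9 - 1*(-8)) - (15 + 26*(-20)))/4877 = ((9 + 8) - (15 - 520))*(1/4877) = (17 - 1*(-505))*(1/4877) = (17 + 505)*(1/4877) = 522*(1/4877) = 522/4877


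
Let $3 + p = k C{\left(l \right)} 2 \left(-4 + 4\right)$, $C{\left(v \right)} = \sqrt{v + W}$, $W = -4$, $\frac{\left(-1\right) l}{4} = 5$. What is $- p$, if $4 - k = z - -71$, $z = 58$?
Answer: $3$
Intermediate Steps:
$l = -20$ ($l = \left(-4\right) 5 = -20$)
$k = -125$ ($k = 4 - \left(58 - -71\right) = 4 - \left(58 + 71\right) = 4 - 129 = -125$)
$C{\left(v \right)} = \sqrt{-4 + v}$ ($C{\left(v \right)} = \sqrt{v - 4} = \sqrt{-4 + v}$)
$p = -3$ ($p = -3 + - 125 \sqrt{-4 - 20} \cdot 2 \left(-4 + 4\right) = -3 + - 125 \sqrt{-24} \cdot 2 \cdot 0 = -3 + - 125 \cdot 2 i \sqrt{6} \cdot 0 = -3 + - 250 i \sqrt{6} \cdot 0 = -3 + 0 = -3$)
$- p = \left(-1\right) \left(-3\right) = 3$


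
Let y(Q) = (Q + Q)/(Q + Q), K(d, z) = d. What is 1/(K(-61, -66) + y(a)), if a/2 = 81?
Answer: -1/60 ≈ -0.016667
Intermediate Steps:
a = 162 (a = 2*81 = 162)
y(Q) = 1 (y(Q) = (2*Q)/((2*Q)) = (2*Q)*(1/(2*Q)) = 1)
1/(K(-61, -66) + y(a)) = 1/(-61 + 1) = 1/(-60) = -1/60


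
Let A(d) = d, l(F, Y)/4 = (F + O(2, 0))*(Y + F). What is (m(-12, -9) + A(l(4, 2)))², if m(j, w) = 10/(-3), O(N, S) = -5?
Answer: 6724/9 ≈ 747.11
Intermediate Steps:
m(j, w) = -10/3 (m(j, w) = 10*(-⅓) = -10/3)
l(F, Y) = 4*(-5 + F)*(F + Y) (l(F, Y) = 4*((F - 5)*(Y + F)) = 4*((-5 + F)*(F + Y)) = 4*(-5 + F)*(F + Y))
(m(-12, -9) + A(l(4, 2)))² = (-10/3 + (-20*4 - 20*2 + 4*4² + 4*4*2))² = (-10/3 + (-80 - 40 + 4*16 + 32))² = (-10/3 + (-80 - 40 + 64 + 32))² = (-10/3 - 24)² = (-82/3)² = 6724/9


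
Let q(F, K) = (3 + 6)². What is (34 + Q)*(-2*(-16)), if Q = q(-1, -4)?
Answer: 3680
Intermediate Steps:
q(F, K) = 81 (q(F, K) = 9² = 81)
Q = 81
(34 + Q)*(-2*(-16)) = (34 + 81)*(-2*(-16)) = 115*32 = 3680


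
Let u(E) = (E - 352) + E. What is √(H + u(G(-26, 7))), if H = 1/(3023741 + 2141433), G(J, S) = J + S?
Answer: I*√10404818750442466/5165174 ≈ 19.748*I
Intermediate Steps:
u(E) = -352 + 2*E (u(E) = (-352 + E) + E = -352 + 2*E)
H = 1/5165174 ≈ 1.9360e-7
√(H + u(G(-26, 7))) = √(1/5165174 + (-352 + 2*(-26 + 7))) = √(1/5165174 + (-352 + 2*(-19))) = √(1/5165174 + (-352 - 38)) = √(1/5165174 - 390) = √(-2014417859/5165174) = I*√10404818750442466/5165174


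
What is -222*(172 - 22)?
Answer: -33300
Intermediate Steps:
-222*(172 - 22) = -222*150 = -33300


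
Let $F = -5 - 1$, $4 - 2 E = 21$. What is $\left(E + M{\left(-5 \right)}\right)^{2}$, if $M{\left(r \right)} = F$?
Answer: $\frac{841}{4} \approx 210.25$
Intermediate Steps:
$E = - \frac{17}{2}$ ($E = 2 - \frac{21}{2} = - \frac{17}{2} \approx -8.5$)
$F = -6$
$M{\left(r \right)} = -6$
$\left(E + M{\left(-5 \right)}\right)^{2} = \left(- \frac{17}{2} - 6\right)^{2} = \left(- \frac{29}{2}\right)^{2} = \frac{841}{4}$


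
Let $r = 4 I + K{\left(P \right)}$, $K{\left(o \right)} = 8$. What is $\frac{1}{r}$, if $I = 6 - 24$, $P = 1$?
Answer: $- \frac{1}{64} \approx -0.015625$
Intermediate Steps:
$I = -18$ ($I = 6 - 24 = -18$)
$r = -64$ ($r = 4 \left(-18\right) + 8 = -72 + 8 = -64$)
$\frac{1}{r} = \frac{1}{-64} = - \frac{1}{64}$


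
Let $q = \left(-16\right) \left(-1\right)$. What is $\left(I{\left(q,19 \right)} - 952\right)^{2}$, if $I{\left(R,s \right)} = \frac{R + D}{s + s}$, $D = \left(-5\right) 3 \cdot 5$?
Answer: $\frac{1312975225}{1444} \approx 9.0926 \cdot 10^{5}$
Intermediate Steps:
$q = 16$
$D = -75$ ($D = \left(-15\right) 5 = -75$)
$I{\left(R,s \right)} = \frac{-75 + R}{2 s}$ ($I{\left(R,s \right)} = \frac{R - 75}{s + s} = \frac{-75 + R}{2 s}$)
$\left(I{\left(q,19 \right)} - 952\right)^{2} = \left(\frac{-75 + 16}{2 \cdot 19} - 952\right)^{2} = \left(\frac{1}{2} \cdot \frac{1}{19} \left(-59\right) - 952\right)^{2} = \left(- \frac{59}{38} - 952\right)^{2} = \left(- \frac{36235}{38}\right)^{2} = \frac{1312975225}{1444}$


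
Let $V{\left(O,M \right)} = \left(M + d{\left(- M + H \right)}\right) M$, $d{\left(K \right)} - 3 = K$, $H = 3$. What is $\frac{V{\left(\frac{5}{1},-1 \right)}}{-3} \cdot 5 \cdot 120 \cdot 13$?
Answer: $15600$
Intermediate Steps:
$d{\left(K \right)} = 3 + K$
$V{\left(O,M \right)} = 6 M$ ($V{\left(O,M \right)} = \left(M + \left(3 - \left(-3 + M\right)\right)\right) M = \left(M - \left(-6 + M\right)\right) M = 6 M$)
$\frac{V{\left(\frac{5}{1},-1 \right)}}{-3} \cdot 5 \cdot 120 \cdot 13 = \frac{6 \left(-1\right)}{-3} \cdot 5 \cdot 120 \cdot 13 = \left(-6\right) \left(- \frac{1}{3}\right) 5 \cdot 120 \cdot 13 = 2 \cdot 5 \cdot 120 \cdot 13 = 10 \cdot 120 \cdot 13 = 1200 \cdot 13 = 15600$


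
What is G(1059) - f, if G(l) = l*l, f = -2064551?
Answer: 3186032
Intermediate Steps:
G(l) = l**2
G(1059) - f = 1059**2 - 1*(-2064551) = 1121481 + 2064551 = 3186032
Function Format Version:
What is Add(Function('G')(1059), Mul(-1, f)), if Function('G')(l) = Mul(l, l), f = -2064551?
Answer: 3186032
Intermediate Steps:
Function('G')(l) = Pow(l, 2)
Add(Function('G')(1059), Mul(-1, f)) = Add(Pow(1059, 2), Mul(-1, -2064551)) = Add(1121481, 2064551) = 3186032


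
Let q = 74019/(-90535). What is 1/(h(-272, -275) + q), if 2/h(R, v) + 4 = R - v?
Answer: -90535/255089 ≈ -0.35492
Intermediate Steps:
h(R, v) = 2/(-4 + R - v) (h(R, v) = 2/(-4 + (R - v)) = 2/(-4 + R - v))
q = -74019/90535 (q = 74019*(-1/90535) = -74019/90535 ≈ -0.81757)
1/(h(-272, -275) + q) = 1/(-2/(4 - 275 - 1*(-272)) - 74019/90535) = 1/(-2/(4 - 275 + 272) - 74019/90535) = 1/(-2/1 - 74019/90535) = 1/(-2*1 - 74019/90535) = 1/(-2 - 74019/90535) = 1/(-255089/90535) = -90535/255089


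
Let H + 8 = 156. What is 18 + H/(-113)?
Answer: 1886/113 ≈ 16.690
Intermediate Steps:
H = 148 (H = -8 + 156 = 148)
18 + H/(-113) = 18 + 148/(-113) = 18 + 148*(-1/113) = 18 - 148/113 = 1886/113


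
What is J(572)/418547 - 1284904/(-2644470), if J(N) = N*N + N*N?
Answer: 1134124629724/553417492545 ≈ 2.0493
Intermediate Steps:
J(N) = 2*N² (J(N) = N² + N² = 2*N²)
J(572)/418547 - 1284904/(-2644470) = (2*572²)/418547 - 1284904/(-2644470) = (2*327184)*(1/418547) - 1284904*(-1/2644470) = 654368*(1/418547) + 642452/1322235 = 654368/418547 + 642452/1322235 = 1134124629724/553417492545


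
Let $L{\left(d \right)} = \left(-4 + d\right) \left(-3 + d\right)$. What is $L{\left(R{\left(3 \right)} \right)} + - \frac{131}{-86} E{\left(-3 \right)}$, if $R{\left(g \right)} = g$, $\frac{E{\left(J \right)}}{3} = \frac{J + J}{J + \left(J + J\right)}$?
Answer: $\frac{131}{43} \approx 3.0465$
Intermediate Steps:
$E{\left(J \right)} = 2$ ($E{\left(J \right)} = 3 \frac{J + J}{J + \left(J + J\right)} = 3 \frac{2 J}{J + 2 J} = 3 \frac{2 J}{3 J} = 3 \cdot 2 J \frac{1}{3 J} = 3 \cdot \frac{2}{3} = 2$)
$L{\left(R{\left(3 \right)} \right)} + - \frac{131}{-86} E{\left(-3 \right)} = \left(12 + 3^{2} - 21\right) + - \frac{131}{-86} \cdot 2 = \left(12 + 9 - 21\right) + \left(-131\right) \left(- \frac{1}{86}\right) 2 = 0 + \frac{131}{86} \cdot 2 = 0 + \frac{131}{43} = \frac{131}{43}$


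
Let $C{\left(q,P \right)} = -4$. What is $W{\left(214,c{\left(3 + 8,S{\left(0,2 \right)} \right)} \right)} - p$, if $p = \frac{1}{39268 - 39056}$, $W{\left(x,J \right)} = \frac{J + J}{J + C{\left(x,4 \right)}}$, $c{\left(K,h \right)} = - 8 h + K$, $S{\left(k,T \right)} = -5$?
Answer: $\frac{21577}{9964} \approx 2.1655$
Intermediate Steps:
$c{\left(K,h \right)} = K - 8 h$
$W{\left(x,J \right)} = \frac{2 J}{-4 + J}$ ($W{\left(x,J \right)} = \frac{J + J}{J - 4} = \frac{2 J}{-4 + J}$)
$p = \frac{1}{212} \approx 0.004717$
$W{\left(214,c{\left(3 + 8,S{\left(0,2 \right)} \right)} \right)} - p = \frac{2 \left(\left(3 + 8\right) - -40\right)}{-4 + \left(\left(3 + 8\right) - -40\right)} - \frac{1}{212} = \frac{2 \left(11 + 40\right)}{-4 + \left(11 + 40\right)} - \frac{1}{212} = 2 \cdot 51 \frac{1}{-4 + 51} - \frac{1}{212} = 2 \cdot 51 \cdot \frac{1}{47} - \frac{1}{212} = \frac{102}{47} - \frac{1}{212} = \frac{21577}{9964}$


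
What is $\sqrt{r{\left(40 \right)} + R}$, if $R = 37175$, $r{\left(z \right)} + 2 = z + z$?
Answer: $\sqrt{37253} \approx 193.01$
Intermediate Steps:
$r{\left(z \right)} = -2 + 2 z$ ($r{\left(z \right)} = -2 + \left(z + z\right) = -2 + 2 z$)
$\sqrt{r{\left(40 \right)} + R} = \sqrt{\left(-2 + 2 \cdot 40\right) + 37175} = \sqrt{\left(-2 + 80\right) + 37175} = \sqrt{78 + 37175} = \sqrt{37253}$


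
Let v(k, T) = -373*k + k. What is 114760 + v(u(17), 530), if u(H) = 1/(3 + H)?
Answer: 573707/5 ≈ 1.1474e+5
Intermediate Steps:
v(k, T) = -372*k
114760 + v(u(17), 530) = 114760 - 372/(3 + 17) = 114760 - 372/20 = 114760 - 372*1/20 = 114760 - 93/5 = 573707/5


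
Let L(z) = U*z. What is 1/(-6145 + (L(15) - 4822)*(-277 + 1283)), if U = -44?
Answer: -1/5521037 ≈ -1.8113e-7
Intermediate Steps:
L(z) = -44*z
1/(-6145 + (L(15) - 4822)*(-277 + 1283)) = 1/(-6145 + (-44*15 - 4822)*(-277 + 1283)) = 1/(-6145 + (-660 - 4822)*1006) = 1/(-6145 - 5482*1006) = 1/(-6145 - 5514892) = 1/(-5521037) = -1/5521037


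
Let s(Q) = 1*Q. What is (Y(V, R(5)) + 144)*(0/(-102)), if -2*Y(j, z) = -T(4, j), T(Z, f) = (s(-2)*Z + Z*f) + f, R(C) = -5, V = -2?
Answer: 0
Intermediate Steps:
s(Q) = Q
T(Z, f) = f - 2*Z + Z*f (T(Z, f) = (-2*Z + Z*f) + f = f - 2*Z + Z*f)
Y(j, z) = -4 + 5*j/2 (Y(j, z) = -(-1)*(j - 2*4 + 4*j)/2 = -(-1)*(j - 8 + 4*j)/2 = -(-1)*(-8 + 5*j)/2 = -(8 - 5*j)/2 = -4 + 5*j/2)
(Y(V, R(5)) + 144)*(0/(-102)) = ((-4 + (5/2)*(-2)) + 144)*(0/(-102)) = ((-4 - 5) + 144)*(0*(-1/102)) = (-9 + 144)*0 = 135*0 = 0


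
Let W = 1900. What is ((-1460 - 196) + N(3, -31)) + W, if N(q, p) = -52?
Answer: 192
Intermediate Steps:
((-1460 - 196) + N(3, -31)) + W = ((-1460 - 196) - 52) + 1900 = (-1656 - 52) + 1900 = -1708 + 1900 = 192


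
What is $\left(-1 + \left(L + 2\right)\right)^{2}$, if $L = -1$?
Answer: $0$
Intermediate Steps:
$\left(-1 + \left(L + 2\right)\right)^{2} = \left(-1 + \left(-1 + 2\right)\right)^{2} = \left(-1 + 1\right)^{2} = 0^{2} = 0$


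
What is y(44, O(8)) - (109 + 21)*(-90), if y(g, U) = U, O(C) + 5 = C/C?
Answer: 11696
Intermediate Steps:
O(C) = -4 (O(C) = -5 + C/C = -5 + 1 = -4)
y(44, O(8)) - (109 + 21)*(-90) = -4 - (109 + 21)*(-90) = -4 - 130*(-90) = -4 - 1*(-11700) = -4 + 11700 = 11696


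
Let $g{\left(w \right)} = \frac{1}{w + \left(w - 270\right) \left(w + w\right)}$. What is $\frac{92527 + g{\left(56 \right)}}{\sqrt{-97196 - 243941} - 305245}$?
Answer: $- \frac{675356278892635}{2227997040985744} - \frac{2212505623 i \sqrt{341137}}{2227997040985744} \approx -0.30312 - 0.00058001 i$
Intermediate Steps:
$g{\left(w \right)} = \frac{1}{w + 2 w \left(-270 + w\right)}$ ($g{\left(w \right)} = \frac{1}{w + \left(-270 + w\right) 2 w} = \frac{1}{w + 2 w \left(-270 + w\right)}$)
$\frac{92527 + g{\left(56 \right)}}{\sqrt{-97196 - 243941} - 305245} = \frac{92527 + \frac{1}{56 \left(-539 + 2 \cdot 56\right)}}{\sqrt{-97196 - 243941} - 305245} = \frac{92527 + \frac{1}{56 \left(-539 + 112\right)}}{\sqrt{-341137} - 305245} = \frac{92527 + \frac{1}{56 \left(-427\right)}}{i \sqrt{341137} - 305245} = \frac{92527 + \frac{1}{56} \left(- \frac{1}{427}\right)}{-305245 + i \sqrt{341137}} = \frac{92527 - \frac{1}{23912}}{-305245 + i \sqrt{341137}} = \frac{2212505623}{23912 \left(-305245 + i \sqrt{341137}\right)}$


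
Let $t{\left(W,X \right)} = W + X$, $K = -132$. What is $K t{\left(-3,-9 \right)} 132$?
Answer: $209088$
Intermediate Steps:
$K t{\left(-3,-9 \right)} 132 = - 132 \left(-3 - 9\right) 132 = \left(-132\right) \left(-12\right) 132 = 1584 \cdot 132 = 209088$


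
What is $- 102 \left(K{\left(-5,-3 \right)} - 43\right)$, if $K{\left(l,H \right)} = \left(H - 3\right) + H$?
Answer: $5304$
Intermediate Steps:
$K{\left(l,H \right)} = -3 + 2 H$ ($K{\left(l,H \right)} = \left(-3 + H\right) + H = -3 + 2 H$)
$- 102 \left(K{\left(-5,-3 \right)} - 43\right) = - 102 \left(\left(-3 + 2 \left(-3\right)\right) - 43\right) = - 102 \left(\left(-3 - 6\right) - 43\right) = - 102 \left(-9 - 43\right) = \left(-102\right) \left(-52\right) = 5304$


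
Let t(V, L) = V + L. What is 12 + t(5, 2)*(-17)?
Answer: -107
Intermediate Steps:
t(V, L) = L + V
12 + t(5, 2)*(-17) = 12 + (2 + 5)*(-17) = 12 + 7*(-17) = 12 - 119 = -107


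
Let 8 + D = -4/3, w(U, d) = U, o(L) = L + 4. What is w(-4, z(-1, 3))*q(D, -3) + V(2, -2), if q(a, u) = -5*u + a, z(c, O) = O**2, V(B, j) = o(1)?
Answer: -53/3 ≈ -17.667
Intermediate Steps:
o(L) = 4 + L
V(B, j) = 5 (V(B, j) = 4 + 1 = 5)
D = -28/3 (D = -8 - 4/3 = -28/3 ≈ -9.3333)
q(a, u) = a - 5*u
w(-4, z(-1, 3))*q(D, -3) + V(2, -2) = -4*(-28/3 - 5*(-3)) + 5 = -4*(-28/3 + 15) + 5 = -4*17/3 + 5 = -68/3 + 5 = -53/3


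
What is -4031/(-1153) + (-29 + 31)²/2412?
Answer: 2431846/695259 ≈ 3.4978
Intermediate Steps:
-4031/(-1153) + (-29 + 31)²/2412 = -4031*(-1/1153) + 2²*(1/2412) = 4031/1153 + 4*(1/2412) = 4031/1153 + 1/603 = 2431846/695259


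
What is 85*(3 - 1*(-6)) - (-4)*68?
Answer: 1037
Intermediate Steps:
85*(3 - 1*(-6)) - (-4)*68 = 85*(3 + 6) - 1*(-272) = 85*9 + 272 = 765 + 272 = 1037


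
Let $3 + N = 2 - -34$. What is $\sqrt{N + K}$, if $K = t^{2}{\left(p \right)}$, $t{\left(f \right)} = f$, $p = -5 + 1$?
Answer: $7$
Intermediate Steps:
$p = -4$
$N = 33$ ($N = -3 + \left(2 - -34\right) = -3 + \left(2 + 34\right) = -3 + 36 = 33$)
$K = 16$ ($K = \left(-4\right)^{2} = 16$)
$\sqrt{N + K} = \sqrt{33 + 16} = \sqrt{49} = 7$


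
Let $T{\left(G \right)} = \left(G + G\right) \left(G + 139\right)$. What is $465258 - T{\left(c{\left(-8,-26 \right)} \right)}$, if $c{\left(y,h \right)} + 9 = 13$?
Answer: $464114$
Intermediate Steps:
$c{\left(y,h \right)} = 4$ ($c{\left(y,h \right)} = -9 + 13 = 4$)
$T{\left(G \right)} = 2 G \left(139 + G\right)$
$465258 - T{\left(c{\left(-8,-26 \right)} \right)} = 465258 - 2 \cdot 4 \left(139 + 4\right) = 465258 - 2 \cdot 4 \cdot 143 = 465258 - 1144 = 464114$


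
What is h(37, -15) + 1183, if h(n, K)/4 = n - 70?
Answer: 1051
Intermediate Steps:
h(n, K) = -280 + 4*n (h(n, K) = 4*(n - 70) = 4*(-70 + n) = -280 + 4*n)
h(37, -15) + 1183 = (-280 + 4*37) + 1183 = (-280 + 148) + 1183 = -132 + 1183 = 1051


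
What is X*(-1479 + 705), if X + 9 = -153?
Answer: 125388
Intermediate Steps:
X = -162 (X = -9 - 153 = -162)
X*(-1479 + 705) = -162*(-1479 + 705) = -162*(-774) = 125388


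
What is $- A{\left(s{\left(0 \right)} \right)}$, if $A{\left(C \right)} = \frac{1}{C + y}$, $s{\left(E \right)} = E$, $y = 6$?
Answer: $- \frac{1}{6} \approx -0.16667$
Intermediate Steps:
$A{\left(C \right)} = \frac{1}{6 + C}$ ($A{\left(C \right)} = \frac{1}{C + 6} = \frac{1}{6 + C}$)
$- A{\left(s{\left(0 \right)} \right)} = - \frac{1}{6 + 0} = - \frac{1}{6}$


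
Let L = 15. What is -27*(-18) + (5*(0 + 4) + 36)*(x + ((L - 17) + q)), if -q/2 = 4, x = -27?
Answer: -1586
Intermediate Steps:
q = -8 (q = -2*4 = -8)
-27*(-18) + (5*(0 + 4) + 36)*(x + ((L - 17) + q)) = -27*(-18) + (5*(0 + 4) + 36)*(-27 + ((15 - 17) - 8)) = 486 + (5*4 + 36)*(-27 + (-2 - 8)) = 486 + (20 + 36)*(-27 - 10) = 486 + 56*(-37) = 486 - 2072 = -1586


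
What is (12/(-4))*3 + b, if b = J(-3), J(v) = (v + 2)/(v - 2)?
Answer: -44/5 ≈ -8.8000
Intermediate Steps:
J(v) = (2 + v)/(-2 + v)
b = ⅕ (b = (2 - 3)/(-2 - 3) = -1/(-5) = -⅕*(-1) = ⅕ ≈ 0.20000)
(12/(-4))*3 + b = (12/(-4))*3 + ⅕ = (12*(-¼))*3 + ⅕ = -3*3 + ⅕ = -9 + ⅕ = -44/5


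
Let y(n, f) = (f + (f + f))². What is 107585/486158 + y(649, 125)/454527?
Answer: 13029584005/24552437474 ≈ 0.53068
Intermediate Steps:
y(n, f) = 9*f² (y(n, f) = (f + 2*f)² = (3*f)² = 9*f²)
107585/486158 + y(649, 125)/454527 = 107585/486158 + (9*125²)/454527 = 107585*(1/486158) + (9*15625)*(1/454527) = 107585/486158 + 140625*(1/454527) = 107585/486158 + 15625/50503 = 13029584005/24552437474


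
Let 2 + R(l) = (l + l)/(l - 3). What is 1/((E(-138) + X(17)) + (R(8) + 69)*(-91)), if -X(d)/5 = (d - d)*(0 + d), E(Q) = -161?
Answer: -5/32746 ≈ -0.00015269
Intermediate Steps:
X(d) = 0 (X(d) = -5*(d - d)*(0 + d) = -0*d = -5*0 = 0)
R(l) = -2 + 2*l/(-3 + l) (R(l) = -2 + (l + l)/(l - 3) = -2 + (2*l)/(-3 + l) = -2 + 2*l/(-3 + l))
1/((E(-138) + X(17)) + (R(8) + 69)*(-91)) = 1/((-161 + 0) + (6/(-3 + 8) + 69)*(-91)) = 1/(-161 + (6/5 + 69)*(-91)) = 1/(-161 + (351/5)*(-91)) = 1/(-161 - 31941/5) = 1/(-32746/5) = -5/32746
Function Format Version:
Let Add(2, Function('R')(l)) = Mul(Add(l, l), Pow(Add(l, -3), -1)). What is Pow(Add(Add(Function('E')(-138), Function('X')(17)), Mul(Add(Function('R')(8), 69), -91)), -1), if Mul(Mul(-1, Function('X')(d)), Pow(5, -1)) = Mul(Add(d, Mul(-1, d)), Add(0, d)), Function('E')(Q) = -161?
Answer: Rational(-5, 32746) ≈ -0.00015269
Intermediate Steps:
Function('X')(d) = 0 (Function('X')(d) = Mul(-5, Mul(Add(d, Mul(-1, d)), Add(0, d))) = Mul(-5, Mul(0, d)) = Mul(-5, 0) = 0)
Function('R')(l) = Add(-2, Mul(2, l, Pow(Add(-3, l), -1))) (Function('R')(l) = Add(-2, Mul(Add(l, l), Pow(Add(l, -3), -1))) = Add(-2, Mul(Mul(2, l), Pow(Add(-3, l), -1))) = Add(-2, Mul(2, l, Pow(Add(-3, l), -1))))
Pow(Add(Add(Function('E')(-138), Function('X')(17)), Mul(Add(Function('R')(8), 69), -91)), -1) = Pow(Add(Add(-161, 0), Mul(Add(Mul(6, Pow(Add(-3, 8), -1)), 69), -91)), -1) = Pow(Add(-161, Mul(Add(Mul(6, Pow(5, -1)), 69), -91)), -1) = Pow(Add(-161, Mul(Add(Mul(6, Rational(1, 5)), 69), -91)), -1) = Pow(Add(-161, Mul(Add(Rational(6, 5), 69), -91)), -1) = Pow(Add(-161, Mul(Rational(351, 5), -91)), -1) = Pow(Add(-161, Rational(-31941, 5)), -1) = Pow(Rational(-32746, 5), -1) = Rational(-5, 32746)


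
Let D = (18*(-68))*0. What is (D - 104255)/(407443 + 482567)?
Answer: -719/6138 ≈ -0.11714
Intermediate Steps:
D = 0 (D = -1224*0 = 0)
(D - 104255)/(407443 + 482567) = (0 - 104255)/(407443 + 482567) = -104255/890010 = -104255*1/890010 = -719/6138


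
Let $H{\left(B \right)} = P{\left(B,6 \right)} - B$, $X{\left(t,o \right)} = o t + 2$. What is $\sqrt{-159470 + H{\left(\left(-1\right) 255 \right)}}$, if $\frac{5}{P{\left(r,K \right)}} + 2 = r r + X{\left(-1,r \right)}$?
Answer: $\frac{i \sqrt{106014262989}}{816} \approx 399.02 i$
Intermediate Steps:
$X{\left(t,o \right)} = 2 + o t$
$P{\left(r,K \right)} = \frac{5}{r^{2} - r}$ ($P{\left(r,K \right)} = \frac{5}{-2 + \left(r r + \left(2 + r \left(-1\right)\right)\right)} = \frac{5}{-2 - \left(-2 + r - r^{2}\right)} = \frac{5}{-2 + \left(2 + r^{2} - r\right)} = \frac{5}{r^{2} - r}$)
$H{\left(B \right)} = - B + \frac{5}{B \left(-1 + B\right)}$ ($H{\left(B \right)} = \frac{5}{B \left(-1 + B\right)} - B = - B + \frac{5}{B \left(-1 + B\right)}$)
$\sqrt{-159470 + H{\left(\left(-1\right) 255 \right)}} = \sqrt{-159470 + \frac{5 - \left(\left(-1\right) 255\right)^{2} \left(-1 - 255\right)}{\left(-1\right) 255 \left(-1 - 255\right)}} = \sqrt{-159470 + \frac{5 - \left(-255\right)^{2} \left(-1 - 255\right)}{\left(-255\right) \left(-1 - 255\right)}} = \sqrt{-159470 - \frac{5 - 65025 \left(-256\right)}{255 \left(-256\right)}} = \sqrt{-159470 - - \frac{5 + 16646400}{65280}} = \sqrt{-159470 - \left(- \frac{1}{65280}\right) 16646405} = \sqrt{-159470 + \frac{3329281}{13056}} = \sqrt{- \frac{2078711039}{13056}} = \frac{i \sqrt{106014262989}}{816}$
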